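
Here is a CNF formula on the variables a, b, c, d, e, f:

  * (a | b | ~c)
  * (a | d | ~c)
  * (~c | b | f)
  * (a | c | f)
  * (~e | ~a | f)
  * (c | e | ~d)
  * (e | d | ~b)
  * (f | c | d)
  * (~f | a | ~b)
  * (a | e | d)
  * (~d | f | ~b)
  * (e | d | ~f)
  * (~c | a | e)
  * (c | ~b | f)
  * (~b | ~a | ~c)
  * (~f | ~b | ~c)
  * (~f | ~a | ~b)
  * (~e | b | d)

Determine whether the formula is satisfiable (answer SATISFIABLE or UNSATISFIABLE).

Set a = False and propagate.
For the remaining variables, b = False, c = False, d = True, e = True, f = True works.
So a = 0, b = 0, c = 0, d = 1, e = 1, f = 1 is a satisfying assignment.

SATISFIABLE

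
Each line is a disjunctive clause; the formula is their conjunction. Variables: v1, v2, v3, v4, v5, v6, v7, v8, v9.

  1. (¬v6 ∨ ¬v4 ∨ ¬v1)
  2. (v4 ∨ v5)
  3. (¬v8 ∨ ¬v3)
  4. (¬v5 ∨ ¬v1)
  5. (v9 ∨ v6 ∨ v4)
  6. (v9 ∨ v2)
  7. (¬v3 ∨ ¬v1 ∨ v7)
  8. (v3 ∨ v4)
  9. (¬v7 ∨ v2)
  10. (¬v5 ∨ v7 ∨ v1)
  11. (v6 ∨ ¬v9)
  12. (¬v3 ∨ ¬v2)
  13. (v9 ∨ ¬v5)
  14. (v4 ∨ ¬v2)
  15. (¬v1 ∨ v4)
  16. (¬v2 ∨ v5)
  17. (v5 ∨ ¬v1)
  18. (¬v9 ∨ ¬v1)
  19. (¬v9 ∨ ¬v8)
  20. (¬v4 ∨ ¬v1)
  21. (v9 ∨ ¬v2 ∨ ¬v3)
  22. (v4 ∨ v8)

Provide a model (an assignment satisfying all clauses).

v1=False, v2=False, v3=False, v4=True, v5=False, v6=True, v7=False, v8=False, v9=True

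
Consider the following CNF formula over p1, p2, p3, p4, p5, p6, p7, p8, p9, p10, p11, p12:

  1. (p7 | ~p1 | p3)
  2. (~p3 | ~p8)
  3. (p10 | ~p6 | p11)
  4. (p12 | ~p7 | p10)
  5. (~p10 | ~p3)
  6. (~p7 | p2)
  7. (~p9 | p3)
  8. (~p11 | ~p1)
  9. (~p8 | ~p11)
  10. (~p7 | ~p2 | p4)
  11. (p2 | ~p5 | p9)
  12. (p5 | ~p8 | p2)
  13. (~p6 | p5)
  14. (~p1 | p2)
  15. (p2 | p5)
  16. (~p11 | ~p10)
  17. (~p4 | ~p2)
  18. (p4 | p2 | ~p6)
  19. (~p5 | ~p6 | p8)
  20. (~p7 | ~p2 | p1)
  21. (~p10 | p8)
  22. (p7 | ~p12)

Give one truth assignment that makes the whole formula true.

p6 occurs only negated in the remaining clauses — set p6 = False.
Branch on p1: take p1 = False.
For the remaining variables, p2 = True, p3 = False, p4 = False, p5 = True, p7 = False, p8 = True, p9 = False, p10 = True, p11 = False, p12 = False works.
Every clause has at least one true literal under this assignment.
Check each clause:
  1. (~p1 | p3 | p7) — ~p1 is true.
  2. (~p3 | ~p8) — ~p3 is true.
  3. (p10 | ~p6 | p11) — ~p6 is true.
  4. (p10 | p12 | ~p7) — ~p7 is true.
  5. (~p10 | ~p3) — ~p3 is true.
  6. (~p7 | p2) — ~p7 is true.
  7. (~p9 | p3) — ~p9 is true.
  8. (~p11 | ~p1) — ~p11 is true.
  9. (~p8 | ~p11) — ~p11 is true.
  10. (p4 | ~p7 | ~p2) — ~p7 is true.
  11. (p9 | ~p5 | p2) — p2 is true.
  12. (p2 | p5 | ~p8) — p2 is true.
  13. (p5 | ~p6) — ~p6 is true.
  14. (p2 | ~p1) — p2 is true.
  15. (p5 | p2) — p2 is true.
  16. (~p11 | ~p10) — ~p11 is true.
  17. (~p4 | ~p2) — ~p4 is true.
  18. (~p6 | p2 | p4) — ~p6 is true.
  19. (p8 | ~p5 | ~p6) — p8 is true.
  20. (~p2 | p1 | ~p7) — ~p7 is true.
  21. (~p10 | p8) — p8 is true.
  22. (~p12 | p7) — ~p12 is true.

p1=F  p2=T  p3=F  p4=F  p5=T  p6=F  p7=F  p8=T  p9=F  p10=T  p11=F  p12=F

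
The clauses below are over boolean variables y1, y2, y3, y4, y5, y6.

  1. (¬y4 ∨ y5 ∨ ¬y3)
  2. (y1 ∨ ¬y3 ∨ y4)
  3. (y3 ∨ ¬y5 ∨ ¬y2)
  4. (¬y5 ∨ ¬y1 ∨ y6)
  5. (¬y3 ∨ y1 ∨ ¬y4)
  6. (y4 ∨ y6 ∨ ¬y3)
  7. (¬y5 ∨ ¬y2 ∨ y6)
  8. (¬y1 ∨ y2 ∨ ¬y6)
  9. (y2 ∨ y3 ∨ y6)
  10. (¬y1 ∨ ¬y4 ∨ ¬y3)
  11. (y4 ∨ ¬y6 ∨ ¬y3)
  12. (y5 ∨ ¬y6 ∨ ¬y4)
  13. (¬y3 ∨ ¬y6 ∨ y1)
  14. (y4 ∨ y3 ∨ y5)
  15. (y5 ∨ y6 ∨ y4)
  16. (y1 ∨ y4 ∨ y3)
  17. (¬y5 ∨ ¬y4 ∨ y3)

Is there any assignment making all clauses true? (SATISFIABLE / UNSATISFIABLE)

Set y1 = False and propagate.
Set y2 = True and propagate.
Branch on y3: take y3 = False.
  then y5 is forced to False.
  then y4 is forced to True.
  then y6 is forced to False.
So y1 = F, y2 = T, y3 = F, y4 = T, y5 = F, y6 = F is a satisfying assignment.

SATISFIABLE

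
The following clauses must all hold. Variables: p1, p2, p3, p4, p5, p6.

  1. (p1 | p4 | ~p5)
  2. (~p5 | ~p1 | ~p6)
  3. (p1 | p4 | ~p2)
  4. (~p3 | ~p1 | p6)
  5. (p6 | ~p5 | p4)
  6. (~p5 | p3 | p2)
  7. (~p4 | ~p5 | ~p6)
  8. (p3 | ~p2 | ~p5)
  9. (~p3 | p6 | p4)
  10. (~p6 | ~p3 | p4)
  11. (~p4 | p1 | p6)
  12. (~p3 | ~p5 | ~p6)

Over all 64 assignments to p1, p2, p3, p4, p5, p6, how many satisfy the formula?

16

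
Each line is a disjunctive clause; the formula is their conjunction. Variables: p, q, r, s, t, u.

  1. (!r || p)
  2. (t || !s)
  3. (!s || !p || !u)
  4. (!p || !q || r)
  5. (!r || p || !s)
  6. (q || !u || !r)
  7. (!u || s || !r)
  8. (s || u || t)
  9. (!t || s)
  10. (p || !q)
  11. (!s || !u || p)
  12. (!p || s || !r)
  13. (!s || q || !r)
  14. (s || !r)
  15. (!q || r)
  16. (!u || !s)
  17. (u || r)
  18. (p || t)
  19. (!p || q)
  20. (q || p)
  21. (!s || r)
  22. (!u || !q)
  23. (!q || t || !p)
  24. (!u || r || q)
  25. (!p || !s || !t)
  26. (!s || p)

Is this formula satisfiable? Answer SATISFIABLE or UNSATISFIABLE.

s = True:
  propagation gives t=True, u=False, r=True, p=True; an empty clause results — contradiction.
s = False:
  propagation gives t=False, u=True, r=False, q=False; an empty clause results — contradiction.
Every branch closes, so no satisfying assignment exists.

UNSATISFIABLE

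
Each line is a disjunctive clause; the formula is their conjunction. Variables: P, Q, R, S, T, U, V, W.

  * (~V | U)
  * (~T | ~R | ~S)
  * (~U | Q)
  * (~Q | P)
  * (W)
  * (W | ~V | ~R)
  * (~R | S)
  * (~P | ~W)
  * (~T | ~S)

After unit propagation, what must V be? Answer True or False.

False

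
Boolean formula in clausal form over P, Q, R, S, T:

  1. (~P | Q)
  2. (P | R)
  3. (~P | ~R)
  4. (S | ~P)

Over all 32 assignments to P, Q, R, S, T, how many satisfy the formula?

10

Case analysis on P and R:
  P=T, R=T: a clause becomes empty — 0.
  P=T, R=F: remaining (Q,S,T) ∈ {(T,T,F); (T,T,T)} — 2.
  P=F, R=T: Q, S, T free → 2^3 = 8.
  P=F, R=F: a clause becomes empty — 0.
Total: 0 + 2 + 8 + 0 = 10.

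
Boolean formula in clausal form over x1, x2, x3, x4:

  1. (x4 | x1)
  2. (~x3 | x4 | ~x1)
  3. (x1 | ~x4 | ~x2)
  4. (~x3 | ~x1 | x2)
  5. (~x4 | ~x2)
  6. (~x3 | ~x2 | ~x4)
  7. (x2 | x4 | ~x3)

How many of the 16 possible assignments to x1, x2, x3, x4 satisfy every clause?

The models are:
  x1=0 x2=0 x3=0 x4=1
  x1=0 x2=0 x3=1 x4=1
  x1=1 x2=0 x3=0 x4=0
  x1=1 x2=0 x3=0 x4=1
  x1=1 x2=1 x3=0 x4=0
That's 5 in total.

5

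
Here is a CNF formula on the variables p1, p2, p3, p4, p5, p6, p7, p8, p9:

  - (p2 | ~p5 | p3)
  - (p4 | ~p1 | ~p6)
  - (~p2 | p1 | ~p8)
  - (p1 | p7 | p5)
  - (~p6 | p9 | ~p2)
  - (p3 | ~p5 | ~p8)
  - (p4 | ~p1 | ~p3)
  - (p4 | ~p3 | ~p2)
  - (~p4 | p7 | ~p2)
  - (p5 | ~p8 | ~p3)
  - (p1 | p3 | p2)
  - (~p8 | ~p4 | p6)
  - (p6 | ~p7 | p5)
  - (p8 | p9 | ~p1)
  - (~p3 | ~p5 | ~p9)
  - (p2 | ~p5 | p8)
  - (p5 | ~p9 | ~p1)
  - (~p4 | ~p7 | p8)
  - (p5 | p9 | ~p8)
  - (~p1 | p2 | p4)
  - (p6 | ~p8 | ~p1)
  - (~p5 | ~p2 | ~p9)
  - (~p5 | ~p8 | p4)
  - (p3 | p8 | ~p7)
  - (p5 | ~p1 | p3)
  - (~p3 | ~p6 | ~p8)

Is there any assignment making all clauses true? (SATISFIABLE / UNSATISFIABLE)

Set p1 = False and propagate.
For the remaining variables, p2 = False, p3 = True, p4 = False, p5 = False, p6 = True, p7 = True, p8 = False, p9 = True works.
So p1 = False, p2 = False, p3 = True, p4 = False, p5 = False, p6 = True, p7 = True, p8 = False, p9 = True is a satisfying assignment.

SATISFIABLE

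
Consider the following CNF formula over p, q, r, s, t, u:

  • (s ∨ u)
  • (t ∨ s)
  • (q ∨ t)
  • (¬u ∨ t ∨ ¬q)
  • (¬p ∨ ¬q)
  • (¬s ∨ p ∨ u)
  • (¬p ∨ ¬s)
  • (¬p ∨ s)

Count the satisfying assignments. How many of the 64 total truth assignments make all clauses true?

8

Split on s, then p.
  s=T, p=T: a clause becomes empty — 0.
  s=T, p=F: remaining (q,r,t,u) ∈ {(F,F,T,T); (F,T,T,T); (T,F,T,T); (T,T,T,T)} — 4.
  s=F, p=T: a clause becomes empty — 0.
  s=F, p=F: remaining (q,r,t,u) ∈ {(F,F,T,T); (F,T,T,T); (T,F,T,T); (T,T,T,T)} — 4.
Total: 0 + 4 + 0 + 4 = 8.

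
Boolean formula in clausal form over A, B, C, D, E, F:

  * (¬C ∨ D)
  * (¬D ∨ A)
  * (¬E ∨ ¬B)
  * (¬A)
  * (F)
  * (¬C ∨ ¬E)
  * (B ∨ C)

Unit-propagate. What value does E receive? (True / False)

(¬A) is a unit clause: A = False.
From (A ∨ ¬D) and A = False: D = False.
In (D ∨ ¬C), D is now false; ¬C must hold, so C = False.
Unit clause (F) sets F = True.
In (C ∨ B), C is now false; B must hold, so B = True.
(¬E ∨ ¬B) with B = True leaves only ¬E, so E = False.

False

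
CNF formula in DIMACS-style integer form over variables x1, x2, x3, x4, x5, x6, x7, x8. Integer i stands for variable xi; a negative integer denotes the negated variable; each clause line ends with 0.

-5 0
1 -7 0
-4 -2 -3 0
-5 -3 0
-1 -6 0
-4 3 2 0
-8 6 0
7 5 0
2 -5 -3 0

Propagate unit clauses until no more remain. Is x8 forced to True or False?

False

(~x5) stands alone — x5 = False.
(x7 | x5): since x5 = False, the clause reduces to (x7). x7 = True.
From (x1 | ~x7) and x7 = True: x1 = True.
(~x1 | ~x6) with x1 = True leaves only ~x6, so x6 = False.
From (x6 | ~x8) and x6 = False: x8 = False.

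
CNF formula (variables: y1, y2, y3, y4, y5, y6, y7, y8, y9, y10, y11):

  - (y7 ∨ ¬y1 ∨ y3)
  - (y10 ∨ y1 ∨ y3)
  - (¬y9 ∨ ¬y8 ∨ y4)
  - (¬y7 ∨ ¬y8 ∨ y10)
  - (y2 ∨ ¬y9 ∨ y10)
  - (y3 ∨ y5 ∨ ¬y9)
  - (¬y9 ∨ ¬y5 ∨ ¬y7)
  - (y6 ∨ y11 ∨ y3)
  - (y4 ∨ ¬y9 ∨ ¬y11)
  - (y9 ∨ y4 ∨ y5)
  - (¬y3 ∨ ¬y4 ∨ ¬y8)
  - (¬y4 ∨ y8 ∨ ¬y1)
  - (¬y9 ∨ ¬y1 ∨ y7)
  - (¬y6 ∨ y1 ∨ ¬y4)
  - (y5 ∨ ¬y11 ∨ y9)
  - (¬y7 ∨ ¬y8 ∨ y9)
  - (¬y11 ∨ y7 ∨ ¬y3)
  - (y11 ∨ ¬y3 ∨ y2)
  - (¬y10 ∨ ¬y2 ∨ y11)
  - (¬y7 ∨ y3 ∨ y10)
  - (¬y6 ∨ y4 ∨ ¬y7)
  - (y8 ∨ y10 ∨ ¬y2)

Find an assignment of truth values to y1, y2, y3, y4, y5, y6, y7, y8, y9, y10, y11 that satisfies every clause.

y1 = 1, y2 = 1, y3 = 1, y4 = 0, y5 = 1, y6 = 1, y7 = 0, y8 = 1, y9 = 0, y10 = 0, y11 = 0

Set y1 = True and propagate.
Set y2 = True and propagate.
For the remaining variables, y3 = True, y4 = False, y5 = True, y6 = True, y7 = False, y8 = True, y9 = False, y10 = False, y11 = False works.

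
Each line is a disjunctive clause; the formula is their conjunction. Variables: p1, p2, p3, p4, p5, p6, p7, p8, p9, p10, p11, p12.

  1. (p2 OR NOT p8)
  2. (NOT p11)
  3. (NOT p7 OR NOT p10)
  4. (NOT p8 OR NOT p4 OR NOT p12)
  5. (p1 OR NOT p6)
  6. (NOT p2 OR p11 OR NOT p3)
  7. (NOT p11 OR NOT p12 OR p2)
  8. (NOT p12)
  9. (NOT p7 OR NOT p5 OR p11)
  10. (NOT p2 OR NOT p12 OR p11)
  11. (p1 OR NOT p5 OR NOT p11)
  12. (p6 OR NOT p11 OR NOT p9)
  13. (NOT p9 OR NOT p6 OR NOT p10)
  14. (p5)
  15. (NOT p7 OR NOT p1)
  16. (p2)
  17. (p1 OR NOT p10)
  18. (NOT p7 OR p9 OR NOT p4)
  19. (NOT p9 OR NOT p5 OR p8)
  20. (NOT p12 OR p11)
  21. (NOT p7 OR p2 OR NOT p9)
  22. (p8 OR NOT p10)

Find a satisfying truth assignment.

p1=T  p2=T  p3=F  p4=F  p5=T  p6=F  p7=F  p8=T  p9=T  p10=T  p11=F  p12=F

The clause (NOT p11) is unit: p11 must be False.
Unit propagation: (NOT p12) forces p12 = False.
Unit propagation: (p5) forces p5 = True.
(NOT p7) is a unit clause, so p7 = False.
Unit propagation: (p2) forces p2 = True.
(NOT p3) is a unit clause, so p3 = False.
Pure literal: p1 appears only positively; assign p1 = True.
Pure literal: p6 appears only negated; assign p6 = False.
Branch on p8: take p8 = True.
p4, p9, p10 are now unconstrained; take p4 = False, p9 = True, p10 = True.
Every clause has at least one true literal under this assignment.
Check each clause:
  1. (NOT p8 OR p2) — p2 is true.
  2. (NOT p11) — NOT p11 is true.
  3. (NOT p10 OR NOT p7) — NOT p7 is true.
  4. (NOT p4 OR NOT p8 OR NOT p12) — NOT p12 is true.
  5. (NOT p6 OR p1) — p1 is true.
  6. (NOT p2 OR NOT p3 OR p11) — NOT p3 is true.
  7. (p2 OR NOT p11 OR NOT p12) — p2 is true.
  8. (NOT p12) — NOT p12 is true.
  9. (NOT p5 OR p11 OR NOT p7) — NOT p7 is true.
  10. (p11 OR NOT p12 OR NOT p2) — NOT p12 is true.
  11. (NOT p11 OR p1 OR NOT p5) — p1 is true.
  12. (p6 OR NOT p9 OR NOT p11) — NOT p11 is true.
  13. (NOT p9 OR NOT p6 OR NOT p10) — NOT p6 is true.
  14. (p5) — p5 is true.
  15. (NOT p1 OR NOT p7) — NOT p7 is true.
  16. (p2) — p2 is true.
  17. (NOT p10 OR p1) — p1 is true.
  18. (NOT p7 OR p9 OR NOT p4) — p9 is true.
  19. (NOT p5 OR p8 OR NOT p9) — p8 is true.
  20. (NOT p12 OR p11) — NOT p12 is true.
  21. (p2 OR NOT p7 OR NOT p9) — NOT p7 is true.
  22. (p8 OR NOT p10) — p8 is true.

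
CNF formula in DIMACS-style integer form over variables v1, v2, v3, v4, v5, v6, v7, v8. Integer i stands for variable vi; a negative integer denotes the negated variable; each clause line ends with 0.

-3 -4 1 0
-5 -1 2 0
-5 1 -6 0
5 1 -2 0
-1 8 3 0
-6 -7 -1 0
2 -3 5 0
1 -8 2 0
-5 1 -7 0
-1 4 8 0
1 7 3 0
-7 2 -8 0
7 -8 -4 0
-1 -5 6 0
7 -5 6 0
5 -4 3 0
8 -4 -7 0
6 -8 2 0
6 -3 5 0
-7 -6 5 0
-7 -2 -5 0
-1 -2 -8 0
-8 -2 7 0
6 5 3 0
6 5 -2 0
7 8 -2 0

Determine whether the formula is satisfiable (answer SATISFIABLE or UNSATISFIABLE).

SATISFIABLE

Try v1 = True.
Branch on v2: take v2 = False.
  then v5 is forced to False.
  then v3 is forced to False.
  then v8 is forced to True.
  then v7 is forced to False.
  then v4 is forced to False.
  then v6 is forced to True.
Every clause has at least one true literal under this assignment.
So v1=T  v2=F  v3=F  v4=F  v5=F  v6=T  v7=F  v8=T is a satisfying assignment.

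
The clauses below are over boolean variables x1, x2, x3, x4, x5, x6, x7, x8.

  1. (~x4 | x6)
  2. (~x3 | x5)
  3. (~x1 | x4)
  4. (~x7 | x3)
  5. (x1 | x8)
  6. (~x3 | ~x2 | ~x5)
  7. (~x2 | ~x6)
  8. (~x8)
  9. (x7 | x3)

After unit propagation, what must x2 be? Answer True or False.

(~x8) stands alone — x8 = False.
In (x1 | x8), x8 is now false; x1 must hold, so x1 = True.
From (~x1 | x4) and x1 = True: x4 = True.
(x6 | ~x4): since x4 = True, the clause reduces to (x6). x6 = True.
In (~x2 | ~x6), ~x6 is now false; ~x2 must hold, so x2 = False.

False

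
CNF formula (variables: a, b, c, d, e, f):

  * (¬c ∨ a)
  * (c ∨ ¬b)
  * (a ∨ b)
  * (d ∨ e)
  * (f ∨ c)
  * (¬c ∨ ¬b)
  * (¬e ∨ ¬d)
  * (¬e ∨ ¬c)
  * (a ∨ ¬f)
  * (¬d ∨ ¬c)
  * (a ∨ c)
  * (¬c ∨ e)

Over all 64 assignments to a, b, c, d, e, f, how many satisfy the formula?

2

Satisfying assignments:
  a=1 b=0 c=0 d=0 e=1 f=1
  a=1 b=0 c=0 d=1 e=0 f=1
Count: 2.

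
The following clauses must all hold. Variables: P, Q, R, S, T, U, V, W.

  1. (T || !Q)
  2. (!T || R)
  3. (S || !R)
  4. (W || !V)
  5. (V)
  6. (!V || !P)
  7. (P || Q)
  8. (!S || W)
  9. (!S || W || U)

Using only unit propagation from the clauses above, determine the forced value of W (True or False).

(V) stands alone — V = True.
In (!V || W), !V is now false; W must hold, so W = True.

True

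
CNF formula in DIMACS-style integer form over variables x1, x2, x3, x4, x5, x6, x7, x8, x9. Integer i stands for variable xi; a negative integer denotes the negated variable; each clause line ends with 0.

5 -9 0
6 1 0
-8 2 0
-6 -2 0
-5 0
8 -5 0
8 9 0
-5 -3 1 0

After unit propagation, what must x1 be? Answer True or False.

True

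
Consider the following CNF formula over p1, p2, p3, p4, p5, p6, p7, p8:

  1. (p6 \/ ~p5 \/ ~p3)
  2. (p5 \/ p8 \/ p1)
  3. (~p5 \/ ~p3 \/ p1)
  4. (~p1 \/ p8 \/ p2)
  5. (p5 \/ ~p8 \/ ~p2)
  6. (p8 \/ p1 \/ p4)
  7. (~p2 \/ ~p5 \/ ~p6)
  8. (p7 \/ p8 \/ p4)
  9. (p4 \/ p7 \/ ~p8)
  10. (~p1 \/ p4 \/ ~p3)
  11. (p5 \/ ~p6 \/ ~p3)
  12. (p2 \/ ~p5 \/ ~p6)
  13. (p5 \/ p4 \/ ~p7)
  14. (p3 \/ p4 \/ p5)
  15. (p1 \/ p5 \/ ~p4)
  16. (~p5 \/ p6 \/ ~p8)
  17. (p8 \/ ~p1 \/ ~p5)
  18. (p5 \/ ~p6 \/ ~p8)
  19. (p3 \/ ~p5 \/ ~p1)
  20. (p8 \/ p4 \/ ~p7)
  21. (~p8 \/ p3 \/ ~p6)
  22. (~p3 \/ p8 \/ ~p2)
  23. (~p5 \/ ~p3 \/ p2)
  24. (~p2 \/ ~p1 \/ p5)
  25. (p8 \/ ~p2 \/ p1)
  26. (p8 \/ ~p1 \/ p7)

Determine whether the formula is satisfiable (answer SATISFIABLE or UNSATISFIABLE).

SATISFIABLE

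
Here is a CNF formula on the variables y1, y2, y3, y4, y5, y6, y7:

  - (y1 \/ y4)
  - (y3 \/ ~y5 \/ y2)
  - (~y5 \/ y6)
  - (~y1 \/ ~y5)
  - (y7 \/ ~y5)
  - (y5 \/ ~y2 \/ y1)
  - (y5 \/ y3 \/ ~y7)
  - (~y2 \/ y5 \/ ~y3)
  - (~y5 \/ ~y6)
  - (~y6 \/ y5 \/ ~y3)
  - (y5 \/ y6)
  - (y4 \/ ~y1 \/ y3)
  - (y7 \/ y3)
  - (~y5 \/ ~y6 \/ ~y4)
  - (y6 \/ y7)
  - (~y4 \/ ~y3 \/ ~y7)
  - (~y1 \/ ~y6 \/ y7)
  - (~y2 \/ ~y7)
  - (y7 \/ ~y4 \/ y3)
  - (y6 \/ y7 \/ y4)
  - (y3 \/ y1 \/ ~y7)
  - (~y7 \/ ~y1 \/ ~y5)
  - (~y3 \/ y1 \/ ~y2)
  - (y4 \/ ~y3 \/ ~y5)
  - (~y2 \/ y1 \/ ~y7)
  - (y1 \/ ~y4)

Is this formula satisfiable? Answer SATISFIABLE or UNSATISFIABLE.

UNSATISFIABLE

y5 = True:
  propagation gives y6=True; an empty clause results — contradiction.
y5 = False:
  propagation gives y6=True, y3=False, y7=False; an empty clause results — contradiction.
Every branch closes, so no satisfying assignment exists.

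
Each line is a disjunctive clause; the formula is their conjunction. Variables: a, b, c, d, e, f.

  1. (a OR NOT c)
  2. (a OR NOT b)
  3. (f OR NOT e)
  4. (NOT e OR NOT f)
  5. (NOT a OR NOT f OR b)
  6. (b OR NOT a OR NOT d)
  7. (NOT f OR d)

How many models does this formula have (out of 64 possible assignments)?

Case analysis on a and f:
  a=1, f=1: remaining (b,c,d,e) ∈ {(1,0,1,0); (1,1,1,0)} — 2.
  a=1, f=0: c free; 3 ways for (b,d,e) × 2^1 = 6.
  a=0, f=1: remaining (b,c,d,e) ∈ {(0,0,1,0)} — 1.
  a=0, f=0: remaining (b,c,d,e) ∈ {(0,0,0,0); (0,0,1,0)} — 2.
Total: 2 + 6 + 1 + 2 = 11.

11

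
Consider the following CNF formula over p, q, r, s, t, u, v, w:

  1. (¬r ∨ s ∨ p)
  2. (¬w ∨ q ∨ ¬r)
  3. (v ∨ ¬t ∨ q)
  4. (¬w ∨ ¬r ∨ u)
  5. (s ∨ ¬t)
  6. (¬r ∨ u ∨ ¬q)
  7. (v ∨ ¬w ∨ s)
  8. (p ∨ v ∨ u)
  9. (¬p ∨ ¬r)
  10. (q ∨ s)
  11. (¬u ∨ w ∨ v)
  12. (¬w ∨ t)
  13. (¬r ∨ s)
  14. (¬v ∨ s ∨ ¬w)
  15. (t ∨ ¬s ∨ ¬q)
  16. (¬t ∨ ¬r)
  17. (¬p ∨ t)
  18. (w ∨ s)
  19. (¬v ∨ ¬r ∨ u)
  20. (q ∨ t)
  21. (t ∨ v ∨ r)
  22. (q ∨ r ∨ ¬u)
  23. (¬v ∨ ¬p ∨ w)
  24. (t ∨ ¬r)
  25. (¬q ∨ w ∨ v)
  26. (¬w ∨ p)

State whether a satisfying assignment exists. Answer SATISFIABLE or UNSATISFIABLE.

SATISFIABLE

Try p = True.
  then r is forced to False.
  then t is forced to True.
  then s is forced to True.
Set q = True and propagate.
For the remaining variables, u = False, v = False, w = True works.
So p=True, q=True, r=False, s=True, t=True, u=False, v=False, w=True is a satisfying assignment.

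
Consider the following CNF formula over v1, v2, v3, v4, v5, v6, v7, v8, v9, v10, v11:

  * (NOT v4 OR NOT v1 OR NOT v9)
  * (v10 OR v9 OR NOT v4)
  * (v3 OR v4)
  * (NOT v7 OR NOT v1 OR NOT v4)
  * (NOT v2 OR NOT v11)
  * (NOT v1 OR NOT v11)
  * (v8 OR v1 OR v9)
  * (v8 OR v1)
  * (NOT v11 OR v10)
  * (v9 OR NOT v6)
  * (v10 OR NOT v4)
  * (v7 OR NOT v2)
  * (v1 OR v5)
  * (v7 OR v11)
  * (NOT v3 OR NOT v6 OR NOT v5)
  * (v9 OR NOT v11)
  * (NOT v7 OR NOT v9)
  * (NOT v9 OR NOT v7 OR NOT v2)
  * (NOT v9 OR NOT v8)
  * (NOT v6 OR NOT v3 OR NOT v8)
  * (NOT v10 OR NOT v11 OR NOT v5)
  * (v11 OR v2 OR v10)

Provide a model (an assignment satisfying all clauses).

Pure literal: v6 appears only negated; assign v6 = False.
Try v1 = False.
  then v8 is forced to True.
  then v5 is forced to True.
  then v9 is forced to False.
  then v11 is forced to False.
  then v7 is forced to True.
Branch on v2: take v2 = False.
  then v10 is forced to True.
For the remaining variables, v3 = True, v4 = True works.

v1=0  v2=0  v3=1  v4=1  v5=1  v6=0  v7=1  v8=1  v9=0  v10=1  v11=0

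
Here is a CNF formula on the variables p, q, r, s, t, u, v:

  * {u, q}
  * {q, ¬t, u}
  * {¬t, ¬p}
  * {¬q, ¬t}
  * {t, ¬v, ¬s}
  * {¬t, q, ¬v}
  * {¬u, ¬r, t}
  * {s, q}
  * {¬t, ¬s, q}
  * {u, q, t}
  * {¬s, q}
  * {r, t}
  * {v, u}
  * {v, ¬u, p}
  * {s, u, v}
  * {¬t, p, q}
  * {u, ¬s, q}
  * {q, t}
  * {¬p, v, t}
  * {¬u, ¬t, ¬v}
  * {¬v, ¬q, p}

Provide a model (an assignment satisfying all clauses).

p = True, q = True, r = True, s = False, t = False, u = False, v = True

Check each clause:
  1. {u, q} — q is true.
  2. {q, u, ¬t} — q is true.
  3. {¬p, ¬t} — ¬t is true.
  4. {¬t, ¬q} — ¬t is true.
  5. {t, ¬s, ¬v} — ¬s is true.
  6. {¬t, q, ¬v} — q is true.
  7. {¬u, t, ¬r} — ¬u is true.
  8. {q, s} — q is true.
  9. {¬t, q, ¬s} — q is true.
  10. {q, t, u} — q is true.
  11. {q, ¬s} — q is true.
  12. {t, r} — r is true.
  13. {v, u} — v is true.
  14. {p, v, ¬u} — p is true.
  15. {s, v, u} — v is true.
  16. {q, p, ¬t} — p is true.
  17. {q, ¬s, u} — q is true.
  18. {q, t} — q is true.
  19. {t, v, ¬p} — v is true.
  20. {¬u, ¬v, ¬t} — ¬u is true.
  21. {¬v, ¬q, p} — p is true.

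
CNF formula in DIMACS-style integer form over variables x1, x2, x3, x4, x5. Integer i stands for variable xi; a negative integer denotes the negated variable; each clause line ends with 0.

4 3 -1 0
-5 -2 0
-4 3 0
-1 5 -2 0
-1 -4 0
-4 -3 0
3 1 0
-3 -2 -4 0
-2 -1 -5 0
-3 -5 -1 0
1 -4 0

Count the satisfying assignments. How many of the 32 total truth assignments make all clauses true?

Satisfying assignments:
  x1=F x2=F x3=T x4=F x5=F
  x1=F x2=F x3=T x4=F x5=T
  x1=F x2=T x3=T x4=F x5=F
  x1=T x2=F x3=T x4=F x5=F
Count: 4.

4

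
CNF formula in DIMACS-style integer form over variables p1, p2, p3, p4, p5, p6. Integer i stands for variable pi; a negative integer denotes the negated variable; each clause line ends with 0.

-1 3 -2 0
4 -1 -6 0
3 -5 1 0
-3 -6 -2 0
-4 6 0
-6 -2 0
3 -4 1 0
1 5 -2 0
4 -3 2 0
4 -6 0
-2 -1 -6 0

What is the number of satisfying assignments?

12

Split on p1, then p2.
  p1=T, p2=T: remaining (p3,p4,p5,p6) ∈ {(T,F,F,F); (T,F,T,F)} — 2.
  p1=T, p2=F: p5 free; 3 ways for (p3,p4,p6) × 2^1 = 6.
  p1=F, p2=T: remaining (p3,p4,p5,p6) ∈ {(T,F,T,F)} — 1.
  p1=F, p2=F: remaining (p3,p4,p5,p6) ∈ {(F,F,F,F); (T,T,F,T); (T,T,T,T)} — 3.
Total: 2 + 6 + 1 + 3 = 12.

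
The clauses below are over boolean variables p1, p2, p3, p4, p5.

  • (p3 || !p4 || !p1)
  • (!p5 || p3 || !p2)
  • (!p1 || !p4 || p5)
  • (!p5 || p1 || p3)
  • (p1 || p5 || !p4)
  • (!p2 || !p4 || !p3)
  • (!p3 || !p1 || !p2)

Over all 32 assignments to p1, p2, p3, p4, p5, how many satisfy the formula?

13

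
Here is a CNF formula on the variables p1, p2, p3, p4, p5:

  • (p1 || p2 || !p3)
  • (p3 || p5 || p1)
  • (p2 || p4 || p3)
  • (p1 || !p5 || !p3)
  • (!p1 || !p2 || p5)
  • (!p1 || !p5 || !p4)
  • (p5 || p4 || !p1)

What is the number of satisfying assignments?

10

Case analysis on p1 and p5:
  p1=1, p5=1: remaining (p2,p3,p4) ∈ {(0,1,0); (1,0,0); (1,1,0)} — 3.
  p1=1, p5=0: remaining (p2,p3,p4) ∈ {(0,0,1); (0,1,1)} — 2.
  p1=0, p5=1: remaining (p2,p3,p4) ∈ {(0,0,1); (1,0,0); (1,0,1)} — 3.
  p1=0, p5=0: remaining (p2,p3,p4) ∈ {(1,1,0); (1,1,1)} — 2.
Total: 3 + 2 + 3 + 2 = 10.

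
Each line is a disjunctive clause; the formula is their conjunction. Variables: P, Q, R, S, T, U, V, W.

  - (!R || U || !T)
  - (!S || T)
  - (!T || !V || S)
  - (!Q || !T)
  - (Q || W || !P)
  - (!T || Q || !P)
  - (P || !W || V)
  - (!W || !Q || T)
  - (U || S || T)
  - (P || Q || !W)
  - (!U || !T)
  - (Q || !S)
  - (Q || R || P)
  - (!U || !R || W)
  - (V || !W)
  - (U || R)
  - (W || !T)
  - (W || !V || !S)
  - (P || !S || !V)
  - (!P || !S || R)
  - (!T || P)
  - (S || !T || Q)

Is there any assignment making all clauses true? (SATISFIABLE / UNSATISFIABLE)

SATISFIABLE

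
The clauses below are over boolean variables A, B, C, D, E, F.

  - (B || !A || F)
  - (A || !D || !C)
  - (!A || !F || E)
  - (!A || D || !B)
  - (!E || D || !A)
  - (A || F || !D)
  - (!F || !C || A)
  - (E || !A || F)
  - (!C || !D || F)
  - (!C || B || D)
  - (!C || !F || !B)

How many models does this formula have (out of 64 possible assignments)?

18

Split on A, then F.
  A=T, F=T: remaining (B,C,D,E) ∈ {(F,F,T,T); (F,T,T,T); (T,F,T,T)} — 3.
  A=T, F=F: remaining (B,C,D,E) ∈ {(T,F,T,T)} — 1.
  A=F, F=T: forces C=F; B, D, E free → 2^3 = 8.
  A=F, F=F: E free; 3 ways for (B,C,D) × 2^1 = 6.
Total: 3 + 1 + 8 + 6 = 18.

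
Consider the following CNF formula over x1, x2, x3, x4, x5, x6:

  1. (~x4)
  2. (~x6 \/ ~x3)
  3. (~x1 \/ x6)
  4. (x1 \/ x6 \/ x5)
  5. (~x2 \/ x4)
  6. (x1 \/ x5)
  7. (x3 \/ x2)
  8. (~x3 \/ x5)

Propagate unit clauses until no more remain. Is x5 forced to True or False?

True

(~x4) stands alone — x4 = False.
In (~x2 \/ x4), x4 is now false; ~x2 must hold, so x2 = False.
From (x2 \/ x3) and x2 = False: x3 = True.
(~x6 \/ ~x3): since x3 = True, the clause reduces to (~x6). x6 = False.
From (x6 \/ ~x1) and x6 = False: x1 = False.
From (x6 \/ x5 \/ x1) and x1 = False, x6 = False: x5 = True.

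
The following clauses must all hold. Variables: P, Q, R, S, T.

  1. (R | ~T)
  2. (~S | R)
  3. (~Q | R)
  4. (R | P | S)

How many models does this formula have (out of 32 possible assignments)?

Case analysis on R and S:
  R=1, S=1: P, Q, T free → 2^3 = 8.
  R=1, S=0: P, Q, T free → 2^3 = 8.
  R=0, S=1: a clause becomes empty — 0.
  R=0, S=0: remaining (P,Q,T) ∈ {(1,0,0)} — 1.
Total: 8 + 8 + 0 + 1 = 17.

17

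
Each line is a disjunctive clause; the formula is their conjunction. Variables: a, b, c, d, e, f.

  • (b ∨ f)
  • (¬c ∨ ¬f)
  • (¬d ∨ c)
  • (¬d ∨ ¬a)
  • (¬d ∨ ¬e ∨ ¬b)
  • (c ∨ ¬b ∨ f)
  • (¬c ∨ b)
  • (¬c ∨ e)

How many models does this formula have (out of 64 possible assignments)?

10

Case analysis on c and b:
  c=1, b=1: remaining (a,d,e,f) ∈ {(0,0,1,0); (1,0,1,0)} — 2.
  c=1, b=0: a clause becomes empty — 0.
  c=0, b=1: remaining (a,d,e,f) ∈ {(0,0,0,1); (0,0,1,1); (1,0,0,1); (1,0,1,1)} — 4.
  c=0, b=0: remaining (a,d,e,f) ∈ {(0,0,0,1); (0,0,1,1); (1,0,0,1); (1,0,1,1)} — 4.
Total: 2 + 0 + 4 + 4 = 10.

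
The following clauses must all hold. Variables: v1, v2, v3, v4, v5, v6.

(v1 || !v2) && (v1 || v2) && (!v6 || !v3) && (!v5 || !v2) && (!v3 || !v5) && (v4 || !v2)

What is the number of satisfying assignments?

13

Split on v2, then v1.
  v2=T, v1=T: remaining (v3,v4,v5,v6) ∈ {(F,T,F,F); (F,T,F,T); (T,T,F,F)} — 3.
  v2=T, v1=F: a clause becomes empty — 0.
  v2=F, v1=T: v4 free; 5 ways for (v3,v5,v6) × 2^1 = 10.
  v2=F, v1=F: a clause becomes empty — 0.
Total: 3 + 0 + 10 + 0 = 13.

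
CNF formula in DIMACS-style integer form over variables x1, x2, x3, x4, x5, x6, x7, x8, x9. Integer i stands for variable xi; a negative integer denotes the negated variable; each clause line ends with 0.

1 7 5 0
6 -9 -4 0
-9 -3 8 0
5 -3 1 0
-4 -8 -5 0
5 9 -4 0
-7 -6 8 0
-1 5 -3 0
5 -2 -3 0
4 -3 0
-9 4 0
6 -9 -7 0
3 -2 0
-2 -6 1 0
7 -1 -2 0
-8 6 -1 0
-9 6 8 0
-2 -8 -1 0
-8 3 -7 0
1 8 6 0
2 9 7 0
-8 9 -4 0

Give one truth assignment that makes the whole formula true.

x1=T, x2=F, x3=F, x4=F, x5=F, x6=F, x7=T, x8=F, x9=F

Branch on x1: take x1 = True.
Branch on x2: take x2 = False.
For the remaining variables, x3 = False, x4 = False, x5 = False, x6 = False, x7 = True, x8 = False, x9 = False works.
Every clause has at least one true literal under this assignment.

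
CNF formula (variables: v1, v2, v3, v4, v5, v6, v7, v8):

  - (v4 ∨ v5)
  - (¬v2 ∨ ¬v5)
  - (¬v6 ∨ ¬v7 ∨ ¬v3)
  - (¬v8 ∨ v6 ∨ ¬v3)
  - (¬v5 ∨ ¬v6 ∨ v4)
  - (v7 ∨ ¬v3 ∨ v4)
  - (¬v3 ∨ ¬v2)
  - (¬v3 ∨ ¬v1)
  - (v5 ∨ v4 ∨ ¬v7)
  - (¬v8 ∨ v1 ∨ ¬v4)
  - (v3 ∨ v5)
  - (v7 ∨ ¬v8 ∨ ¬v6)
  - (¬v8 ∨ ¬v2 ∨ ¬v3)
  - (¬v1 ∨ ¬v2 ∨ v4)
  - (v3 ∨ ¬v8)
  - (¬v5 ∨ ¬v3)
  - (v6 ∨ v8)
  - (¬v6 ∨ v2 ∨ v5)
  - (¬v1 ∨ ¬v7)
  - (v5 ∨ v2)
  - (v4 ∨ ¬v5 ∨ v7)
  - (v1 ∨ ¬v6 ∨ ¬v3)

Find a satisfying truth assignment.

v1=False, v2=False, v3=False, v4=True, v5=True, v6=True, v7=False, v8=False

Check each clause:
  1. (v4 ∨ v5) — v4 is true.
  2. (¬v2 ∨ ¬v5) — ¬v2 is true.
  3. (¬v3 ∨ ¬v7 ∨ ¬v6) — ¬v7 is true.
  4. (¬v3 ∨ ¬v8 ∨ v6) — ¬v8 is true.
  5. (¬v6 ∨ v4 ∨ ¬v5) — v4 is true.
  6. (¬v3 ∨ v4 ∨ v7) — v4 is true.
  7. (¬v3 ∨ ¬v2) — ¬v3 is true.
  8. (¬v1 ∨ ¬v3) — ¬v3 is true.
  9. (¬v7 ∨ v4 ∨ v5) — ¬v7 is true.
  10. (¬v4 ∨ v1 ∨ ¬v8) — ¬v8 is true.
  11. (v5 ∨ v3) — v5 is true.
  12. (¬v8 ∨ v7 ∨ ¬v6) — ¬v8 is true.
  13. (¬v3 ∨ ¬v2 ∨ ¬v8) — ¬v8 is true.
  14. (v4 ∨ ¬v1 ∨ ¬v2) — v4 is true.
  15. (v3 ∨ ¬v8) — ¬v8 is true.
  16. (¬v5 ∨ ¬v3) — ¬v3 is true.
  17. (v8 ∨ v6) — v6 is true.
  18. (v2 ∨ ¬v6 ∨ v5) — v5 is true.
  19. (¬v7 ∨ ¬v1) — ¬v7 is true.
  20. (v5 ∨ v2) — v5 is true.
  21. (v4 ∨ v7 ∨ ¬v5) — v4 is true.
  22. (v1 ∨ ¬v6 ∨ ¬v3) — ¬v3 is true.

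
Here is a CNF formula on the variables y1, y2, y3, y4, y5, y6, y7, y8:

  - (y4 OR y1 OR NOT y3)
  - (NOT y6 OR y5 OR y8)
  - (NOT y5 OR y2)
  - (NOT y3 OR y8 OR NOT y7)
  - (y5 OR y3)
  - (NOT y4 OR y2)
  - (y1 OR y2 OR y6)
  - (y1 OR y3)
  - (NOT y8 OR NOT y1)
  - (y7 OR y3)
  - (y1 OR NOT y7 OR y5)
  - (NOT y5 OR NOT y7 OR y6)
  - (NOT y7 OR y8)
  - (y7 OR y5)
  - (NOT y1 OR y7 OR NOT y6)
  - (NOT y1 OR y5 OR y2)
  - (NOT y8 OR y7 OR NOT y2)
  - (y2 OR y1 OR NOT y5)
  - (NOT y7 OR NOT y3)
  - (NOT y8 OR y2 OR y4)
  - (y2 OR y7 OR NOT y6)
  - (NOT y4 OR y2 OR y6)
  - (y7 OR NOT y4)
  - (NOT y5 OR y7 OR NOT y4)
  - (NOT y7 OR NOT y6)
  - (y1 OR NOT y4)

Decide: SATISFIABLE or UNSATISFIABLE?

SATISFIABLE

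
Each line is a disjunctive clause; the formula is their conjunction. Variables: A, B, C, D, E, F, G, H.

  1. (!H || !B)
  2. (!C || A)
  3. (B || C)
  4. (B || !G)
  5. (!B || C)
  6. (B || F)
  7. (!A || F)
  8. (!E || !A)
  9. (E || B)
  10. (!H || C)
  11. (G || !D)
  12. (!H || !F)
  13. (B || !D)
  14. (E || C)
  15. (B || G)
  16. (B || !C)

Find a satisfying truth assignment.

A=1, B=1, C=1, D=1, E=0, F=1, G=1, H=0

Pure literal: H appears only negated; assign H = False.
Set A = True and propagate.
  then F is forced to True.
  then E is forced to False.
  then B is forced to True.
  then C is forced to True.
The remaining clauses are satisfied by D = True, G = True.
Every clause has at least one true literal under this assignment.
Check each clause:
  1. (!B || !H) — !H is true.
  2. (!C || A) — A is true.
  3. (C || B) — B is true.
  4. (B || !G) — B is true.
  5. (C || !B) — C is true.
  6. (B || F) — B is true.
  7. (!A || F) — F is true.
  8. (!E || !A) — !E is true.
  9. (E || B) — B is true.
  10. (!H || C) — !H is true.
  11. (G || !D) — G is true.
  12. (!H || !F) — !H is true.
  13. (B || !D) — B is true.
  14. (C || E) — C is true.
  15. (B || G) — B is true.
  16. (!C || B) — B is true.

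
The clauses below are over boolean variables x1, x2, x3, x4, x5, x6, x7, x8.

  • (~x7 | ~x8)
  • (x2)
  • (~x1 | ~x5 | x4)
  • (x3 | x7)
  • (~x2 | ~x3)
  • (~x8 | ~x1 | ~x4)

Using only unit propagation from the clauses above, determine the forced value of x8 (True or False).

False

Unit clause (x2) sets x2 = True.
From (~x3 | ~x2) and x2 = True: x3 = False.
In (x7 | x3), x3 is now false; x7 must hold, so x7 = True.
(~x8 | ~x7) with x7 = True leaves only ~x8, so x8 = False.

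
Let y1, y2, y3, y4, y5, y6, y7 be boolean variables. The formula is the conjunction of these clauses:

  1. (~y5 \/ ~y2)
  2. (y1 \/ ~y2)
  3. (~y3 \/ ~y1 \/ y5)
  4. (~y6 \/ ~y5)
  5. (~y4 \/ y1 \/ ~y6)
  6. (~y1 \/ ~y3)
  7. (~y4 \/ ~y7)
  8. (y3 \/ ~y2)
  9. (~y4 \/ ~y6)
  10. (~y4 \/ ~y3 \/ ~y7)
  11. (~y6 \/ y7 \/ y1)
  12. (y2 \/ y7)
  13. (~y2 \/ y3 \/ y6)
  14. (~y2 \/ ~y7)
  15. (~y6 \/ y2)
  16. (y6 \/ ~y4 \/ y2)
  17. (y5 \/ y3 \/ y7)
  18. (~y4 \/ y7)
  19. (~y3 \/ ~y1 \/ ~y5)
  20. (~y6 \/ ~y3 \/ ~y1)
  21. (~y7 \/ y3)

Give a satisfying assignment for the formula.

y1=F  y2=F  y3=T  y4=F  y5=F  y6=F  y7=T

Check each clause:
  1. (~y2 \/ ~y5) — ~y5 is true.
  2. (~y2 \/ y1) — ~y2 is true.
  3. (~y1 \/ ~y3 \/ y5) — ~y1 is true.
  4. (~y5 \/ ~y6) — ~y6 is true.
  5. (~y6 \/ y1 \/ ~y4) — ~y6 is true.
  6. (~y1 \/ ~y3) — ~y1 is true.
  7. (~y7 \/ ~y4) — ~y4 is true.
  8. (~y2 \/ y3) — y3 is true.
  9. (~y6 \/ ~y4) — ~y6 is true.
  10. (~y3 \/ ~y4 \/ ~y7) — ~y4 is true.
  11. (y7 \/ ~y6 \/ y1) — ~y6 is true.
  12. (y2 \/ y7) — y7 is true.
  13. (y3 \/ y6 \/ ~y2) — y3 is true.
  14. (~y7 \/ ~y2) — ~y2 is true.
  15. (y2 \/ ~y6) — ~y6 is true.
  16. (y6 \/ y2 \/ ~y4) — ~y4 is true.
  17. (y3 \/ y7 \/ y5) — y3 is true.
  18. (y7 \/ ~y4) — ~y4 is true.
  19. (~y3 \/ ~y1 \/ ~y5) — ~y5 is true.
  20. (~y3 \/ ~y6 \/ ~y1) — ~y6 is true.
  21. (~y7 \/ y3) — y3 is true.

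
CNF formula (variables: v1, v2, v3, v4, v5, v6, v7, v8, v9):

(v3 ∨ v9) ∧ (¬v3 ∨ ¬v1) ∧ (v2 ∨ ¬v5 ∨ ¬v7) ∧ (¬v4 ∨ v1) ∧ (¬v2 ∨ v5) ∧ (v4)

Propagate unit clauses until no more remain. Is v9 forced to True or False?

True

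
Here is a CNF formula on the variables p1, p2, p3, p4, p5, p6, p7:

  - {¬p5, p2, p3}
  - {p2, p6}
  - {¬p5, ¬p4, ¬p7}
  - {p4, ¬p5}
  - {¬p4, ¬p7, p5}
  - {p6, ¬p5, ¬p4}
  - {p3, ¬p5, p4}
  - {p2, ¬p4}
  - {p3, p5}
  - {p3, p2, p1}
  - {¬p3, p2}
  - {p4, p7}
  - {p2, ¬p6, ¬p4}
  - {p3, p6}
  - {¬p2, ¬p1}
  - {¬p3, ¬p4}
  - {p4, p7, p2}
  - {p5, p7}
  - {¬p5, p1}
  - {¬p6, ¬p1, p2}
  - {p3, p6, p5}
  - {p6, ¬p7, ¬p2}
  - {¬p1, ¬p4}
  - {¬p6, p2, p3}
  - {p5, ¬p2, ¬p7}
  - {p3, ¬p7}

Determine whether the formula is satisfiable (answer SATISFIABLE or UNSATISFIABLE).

UNSATISFIABLE

p2 = True:
  propagation gives p1=False, p5=False, p3=True, p4=False; an empty clause results — contradiction.
p2 = False:
  propagation gives p6=True, p4=False, p5=False, p3=True; an empty clause results — contradiction.
Every branch closes, so no satisfying assignment exists.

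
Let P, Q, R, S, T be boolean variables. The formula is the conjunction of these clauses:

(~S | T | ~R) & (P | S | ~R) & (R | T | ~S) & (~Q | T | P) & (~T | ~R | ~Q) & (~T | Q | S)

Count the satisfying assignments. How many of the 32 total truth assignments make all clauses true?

Case analysis on T and R:
  T=1, R=1: remaining (P,Q,S) ∈ {(0,0,1); (1,0,1)} — 2.
  T=1, R=0: P free; 3 ways for (Q,S) × 2^1 = 6.
  T=0, R=1: remaining (P,Q,S) ∈ {(1,0,0); (1,1,0)} — 2.
  T=0, R=0: remaining (P,Q,S) ∈ {(0,0,0); (1,0,0); (1,1,0)} — 3.
Total: 2 + 6 + 2 + 3 = 13.

13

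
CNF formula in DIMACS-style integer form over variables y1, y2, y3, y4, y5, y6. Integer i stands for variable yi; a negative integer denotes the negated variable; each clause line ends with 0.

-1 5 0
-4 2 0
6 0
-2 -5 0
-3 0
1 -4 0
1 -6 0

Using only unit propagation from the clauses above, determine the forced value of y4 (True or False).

Unit clause (y6) sets y6 = True.
(NOT y3) is a unit clause: y3 = False.
From (NOT y6 OR y1) and y6 = True: y1 = True.
(y5 OR NOT y1): since y1 = True, the clause reduces to (y5). y5 = True.
From (NOT y5 OR NOT y2) and y5 = True: y2 = False.
From (y2 OR NOT y4) and y2 = False: y4 = False.

False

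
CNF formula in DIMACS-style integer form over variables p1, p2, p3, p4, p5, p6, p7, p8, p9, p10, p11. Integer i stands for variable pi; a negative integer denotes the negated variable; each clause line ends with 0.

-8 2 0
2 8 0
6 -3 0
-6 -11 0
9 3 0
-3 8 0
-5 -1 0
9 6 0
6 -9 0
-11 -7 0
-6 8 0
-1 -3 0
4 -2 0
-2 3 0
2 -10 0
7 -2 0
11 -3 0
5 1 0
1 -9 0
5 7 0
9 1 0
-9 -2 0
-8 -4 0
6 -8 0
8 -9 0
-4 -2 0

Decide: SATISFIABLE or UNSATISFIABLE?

p2 = True:
  propagation gives p4=True; an empty clause results — contradiction.
p2 = False:
  propagation gives p8=False; an empty clause results — contradiction.
Every branch closes, so no satisfying assignment exists.

UNSATISFIABLE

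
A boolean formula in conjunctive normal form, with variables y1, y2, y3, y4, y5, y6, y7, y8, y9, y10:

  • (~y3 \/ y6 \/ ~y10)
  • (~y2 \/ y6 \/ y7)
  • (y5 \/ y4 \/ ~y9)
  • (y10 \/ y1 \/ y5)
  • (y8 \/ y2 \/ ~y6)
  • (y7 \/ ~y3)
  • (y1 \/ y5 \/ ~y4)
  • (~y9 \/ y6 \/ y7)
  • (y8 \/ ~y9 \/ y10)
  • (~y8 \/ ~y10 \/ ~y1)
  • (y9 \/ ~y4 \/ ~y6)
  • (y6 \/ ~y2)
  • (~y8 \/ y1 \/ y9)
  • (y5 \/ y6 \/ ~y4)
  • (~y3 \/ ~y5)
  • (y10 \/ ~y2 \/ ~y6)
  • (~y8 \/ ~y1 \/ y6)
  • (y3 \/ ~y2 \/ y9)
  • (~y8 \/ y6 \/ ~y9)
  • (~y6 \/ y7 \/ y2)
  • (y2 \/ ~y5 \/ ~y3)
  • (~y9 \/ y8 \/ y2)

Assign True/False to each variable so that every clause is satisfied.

y1=T, y2=T, y3=F, y4=T, y5=T, y6=T, y7=F, y8=F, y9=T, y10=T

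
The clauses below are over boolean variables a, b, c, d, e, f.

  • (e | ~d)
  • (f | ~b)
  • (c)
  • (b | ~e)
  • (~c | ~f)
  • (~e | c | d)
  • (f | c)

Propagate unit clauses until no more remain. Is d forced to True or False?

Unit clause (c) sets c = True.
(~f | ~c): since c = True, the clause reduces to (~f). f = False.
In (f | ~b), f is now false; ~b must hold, so b = False.
In (b | ~e), b is now false; ~e must hold, so e = False.
(~d | e): since e = False, the clause reduces to (~d). d = False.

False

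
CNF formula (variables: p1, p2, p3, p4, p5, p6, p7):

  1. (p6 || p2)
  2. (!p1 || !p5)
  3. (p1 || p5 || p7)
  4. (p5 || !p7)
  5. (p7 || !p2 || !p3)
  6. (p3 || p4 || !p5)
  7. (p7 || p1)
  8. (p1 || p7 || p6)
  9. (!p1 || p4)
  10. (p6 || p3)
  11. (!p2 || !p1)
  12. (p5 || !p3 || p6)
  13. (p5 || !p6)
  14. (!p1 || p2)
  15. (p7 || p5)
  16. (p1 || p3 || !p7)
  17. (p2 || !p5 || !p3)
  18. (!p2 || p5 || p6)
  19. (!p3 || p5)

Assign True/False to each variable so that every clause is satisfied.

p1=False, p2=True, p3=True, p4=True, p5=True, p6=True, p7=True

Pure literal: p4 appears only positively; assign p4 = True.
Branch on p1: take p1 = False.
  then p7 is forced to True.
  then p5 is forced to True.
  then p3 is forced to True.
  then p2 is forced to True.
p6 is now unconstrained; take p6 = True.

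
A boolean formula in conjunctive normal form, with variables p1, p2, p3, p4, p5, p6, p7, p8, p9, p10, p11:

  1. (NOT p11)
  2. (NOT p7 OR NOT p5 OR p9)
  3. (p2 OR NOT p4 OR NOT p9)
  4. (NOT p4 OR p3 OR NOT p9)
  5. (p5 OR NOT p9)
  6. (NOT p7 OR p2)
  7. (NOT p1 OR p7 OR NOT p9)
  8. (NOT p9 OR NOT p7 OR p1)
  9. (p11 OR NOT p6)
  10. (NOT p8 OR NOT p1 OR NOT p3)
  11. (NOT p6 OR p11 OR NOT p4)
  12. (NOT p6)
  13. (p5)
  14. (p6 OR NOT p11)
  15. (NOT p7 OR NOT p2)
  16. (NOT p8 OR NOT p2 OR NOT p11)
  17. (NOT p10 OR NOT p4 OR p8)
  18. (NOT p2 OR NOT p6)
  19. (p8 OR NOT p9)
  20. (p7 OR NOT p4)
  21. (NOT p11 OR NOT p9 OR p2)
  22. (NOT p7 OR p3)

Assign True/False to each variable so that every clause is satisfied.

p1 = F  p2 = F  p3 = F  p4 = F  p5 = T  p6 = F  p7 = F  p8 = F  p9 = F  p10 = T  p11 = F

Check each clause:
  1. (NOT p11) — NOT p11 is true.
  2. (p9 OR NOT p7 OR NOT p5) — NOT p7 is true.
  3. (NOT p4 OR p2 OR NOT p9) — NOT p4 is true.
  4. (NOT p4 OR p3 OR NOT p9) — NOT p4 is true.
  5. (p5 OR NOT p9) — p5 is true.
  6. (NOT p7 OR p2) — NOT p7 is true.
  7. (NOT p1 OR NOT p9 OR p7) — NOT p9 is true.
  8. (NOT p7 OR NOT p9 OR p1) — NOT p7 is true.
  9. (p11 OR NOT p6) — NOT p6 is true.
  10. (NOT p8 OR NOT p3 OR NOT p1) — NOT p8 is true.
  11. (NOT p6 OR NOT p4 OR p11) — NOT p6 is true.
  12. (NOT p6) — NOT p6 is true.
  13. (p5) — p5 is true.
  14. (NOT p11 OR p6) — NOT p11 is true.
  15. (NOT p7 OR NOT p2) — NOT p7 is true.
  16. (NOT p11 OR NOT p2 OR NOT p8) — NOT p8 is true.
  17. (NOT p4 OR NOT p10 OR p8) — NOT p4 is true.
  18. (NOT p2 OR NOT p6) — NOT p6 is true.
  19. (NOT p9 OR p8) — NOT p9 is true.
  20. (p7 OR NOT p4) — NOT p4 is true.
  21. (p2 OR NOT p11 OR NOT p9) — NOT p11 is true.
  22. (NOT p7 OR p3) — NOT p7 is true.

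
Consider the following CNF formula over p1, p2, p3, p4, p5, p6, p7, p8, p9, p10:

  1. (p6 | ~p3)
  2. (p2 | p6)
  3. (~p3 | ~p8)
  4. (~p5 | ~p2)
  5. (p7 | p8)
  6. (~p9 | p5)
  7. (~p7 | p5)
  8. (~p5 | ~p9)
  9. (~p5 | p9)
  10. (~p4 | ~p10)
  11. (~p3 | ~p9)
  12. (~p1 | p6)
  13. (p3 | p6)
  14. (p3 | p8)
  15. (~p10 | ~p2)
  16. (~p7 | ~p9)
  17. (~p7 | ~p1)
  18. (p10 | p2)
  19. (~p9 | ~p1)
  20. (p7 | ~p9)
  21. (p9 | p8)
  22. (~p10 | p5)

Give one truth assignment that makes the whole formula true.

p1=1, p2=1, p3=0, p4=1, p5=0, p6=1, p7=0, p8=1, p9=0, p10=0

p6 occurs only positively in the remaining clauses — set p6 = True.
Branch on p1: take p1 = True.
  then p7 is forced to False.
  then p8 is forced to True.
  then p3 is forced to False.
  then p9 is forced to False.
  then p5 is forced to False.
  then p10 is forced to False.
  then p2 is forced to True.
p4 is now unconstrained; take p4 = True.
Check each clause:
  1. (p6 | ~p3) — ~p3 is true.
  2. (p6 | p2) — p2 is true.
  3. (~p3 | ~p8) — ~p3 is true.
  4. (~p2 | ~p5) — ~p5 is true.
  5. (p7 | p8) — p8 is true.
  6. (~p9 | p5) — ~p9 is true.
  7. (p5 | ~p7) — ~p7 is true.
  8. (~p5 | ~p9) — ~p5 is true.
  9. (~p5 | p9) — ~p5 is true.
  10. (~p10 | ~p4) — ~p10 is true.
  11. (~p3 | ~p9) — ~p3 is true.
  12. (p6 | ~p1) — p6 is true.
  13. (p6 | p3) — p6 is true.
  14. (p3 | p8) — p8 is true.
  15. (~p2 | ~p10) — ~p10 is true.
  16. (~p9 | ~p7) — ~p7 is true.
  17. (~p1 | ~p7) — ~p7 is true.
  18. (p10 | p2) — p2 is true.
  19. (~p1 | ~p9) — ~p9 is true.
  20. (~p9 | p7) — ~p9 is true.
  21. (p8 | p9) — p8 is true.
  22. (~p10 | p5) — ~p10 is true.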